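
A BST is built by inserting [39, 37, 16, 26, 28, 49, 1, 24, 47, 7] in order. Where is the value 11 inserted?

Starting tree (level order): [39, 37, 49, 16, None, 47, None, 1, 26, None, None, None, 7, 24, 28]
Insertion path: 39 -> 37 -> 16 -> 1 -> 7
Result: insert 11 as right child of 7
Final tree (level order): [39, 37, 49, 16, None, 47, None, 1, 26, None, None, None, 7, 24, 28, None, 11]


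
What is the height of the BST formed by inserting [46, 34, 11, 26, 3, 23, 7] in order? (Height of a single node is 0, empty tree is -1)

Insertion order: [46, 34, 11, 26, 3, 23, 7]
Tree (level-order array): [46, 34, None, 11, None, 3, 26, None, 7, 23]
Compute height bottom-up (empty subtree = -1):
  height(7) = 1 + max(-1, -1) = 0
  height(3) = 1 + max(-1, 0) = 1
  height(23) = 1 + max(-1, -1) = 0
  height(26) = 1 + max(0, -1) = 1
  height(11) = 1 + max(1, 1) = 2
  height(34) = 1 + max(2, -1) = 3
  height(46) = 1 + max(3, -1) = 4
Height = 4


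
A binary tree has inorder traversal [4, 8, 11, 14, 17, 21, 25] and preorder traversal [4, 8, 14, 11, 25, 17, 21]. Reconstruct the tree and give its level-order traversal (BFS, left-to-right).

Inorder:  [4, 8, 11, 14, 17, 21, 25]
Preorder: [4, 8, 14, 11, 25, 17, 21]
Algorithm: preorder visits root first, so consume preorder in order;
for each root, split the current inorder slice at that value into
left-subtree inorder and right-subtree inorder, then recurse.
Recursive splits:
  root=4; inorder splits into left=[], right=[8, 11, 14, 17, 21, 25]
  root=8; inorder splits into left=[], right=[11, 14, 17, 21, 25]
  root=14; inorder splits into left=[11], right=[17, 21, 25]
  root=11; inorder splits into left=[], right=[]
  root=25; inorder splits into left=[17, 21], right=[]
  root=17; inorder splits into left=[], right=[21]
  root=21; inorder splits into left=[], right=[]
Reconstructed level-order: [4, 8, 14, 11, 25, 17, 21]


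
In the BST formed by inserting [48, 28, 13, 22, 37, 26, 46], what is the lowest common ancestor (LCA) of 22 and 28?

Tree insertion order: [48, 28, 13, 22, 37, 26, 46]
Tree (level-order array): [48, 28, None, 13, 37, None, 22, None, 46, None, 26]
In a BST, the LCA of p=22, q=28 is the first node v on the
root-to-leaf path with p <= v <= q (go left if both < v, right if both > v).
Walk from root:
  at 48: both 22 and 28 < 48, go left
  at 28: 22 <= 28 <= 28, this is the LCA
LCA = 28


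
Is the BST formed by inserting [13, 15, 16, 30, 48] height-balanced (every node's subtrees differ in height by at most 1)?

Tree (level-order array): [13, None, 15, None, 16, None, 30, None, 48]
Definition: a tree is height-balanced if, at every node, |h(left) - h(right)| <= 1 (empty subtree has height -1).
Bottom-up per-node check:
  node 48: h_left=-1, h_right=-1, diff=0 [OK], height=0
  node 30: h_left=-1, h_right=0, diff=1 [OK], height=1
  node 16: h_left=-1, h_right=1, diff=2 [FAIL (|-1-1|=2 > 1)], height=2
  node 15: h_left=-1, h_right=2, diff=3 [FAIL (|-1-2|=3 > 1)], height=3
  node 13: h_left=-1, h_right=3, diff=4 [FAIL (|-1-3|=4 > 1)], height=4
Node 16 violates the condition: |-1 - 1| = 2 > 1.
Result: Not balanced


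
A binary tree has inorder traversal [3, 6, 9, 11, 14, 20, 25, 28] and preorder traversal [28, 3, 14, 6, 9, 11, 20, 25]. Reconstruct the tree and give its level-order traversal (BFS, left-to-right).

Inorder:  [3, 6, 9, 11, 14, 20, 25, 28]
Preorder: [28, 3, 14, 6, 9, 11, 20, 25]
Algorithm: preorder visits root first, so consume preorder in order;
for each root, split the current inorder slice at that value into
left-subtree inorder and right-subtree inorder, then recurse.
Recursive splits:
  root=28; inorder splits into left=[3, 6, 9, 11, 14, 20, 25], right=[]
  root=3; inorder splits into left=[], right=[6, 9, 11, 14, 20, 25]
  root=14; inorder splits into left=[6, 9, 11], right=[20, 25]
  root=6; inorder splits into left=[], right=[9, 11]
  root=9; inorder splits into left=[], right=[11]
  root=11; inorder splits into left=[], right=[]
  root=20; inorder splits into left=[], right=[25]
  root=25; inorder splits into left=[], right=[]
Reconstructed level-order: [28, 3, 14, 6, 20, 9, 25, 11]


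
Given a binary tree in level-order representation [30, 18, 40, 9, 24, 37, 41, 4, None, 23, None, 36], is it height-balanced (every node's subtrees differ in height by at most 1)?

Tree (level-order array): [30, 18, 40, 9, 24, 37, 41, 4, None, 23, None, 36]
Definition: a tree is height-balanced if, at every node, |h(left) - h(right)| <= 1 (empty subtree has height -1).
Bottom-up per-node check:
  node 4: h_left=-1, h_right=-1, diff=0 [OK], height=0
  node 9: h_left=0, h_right=-1, diff=1 [OK], height=1
  node 23: h_left=-1, h_right=-1, diff=0 [OK], height=0
  node 24: h_left=0, h_right=-1, diff=1 [OK], height=1
  node 18: h_left=1, h_right=1, diff=0 [OK], height=2
  node 36: h_left=-1, h_right=-1, diff=0 [OK], height=0
  node 37: h_left=0, h_right=-1, diff=1 [OK], height=1
  node 41: h_left=-1, h_right=-1, diff=0 [OK], height=0
  node 40: h_left=1, h_right=0, diff=1 [OK], height=2
  node 30: h_left=2, h_right=2, diff=0 [OK], height=3
All nodes satisfy the balance condition.
Result: Balanced


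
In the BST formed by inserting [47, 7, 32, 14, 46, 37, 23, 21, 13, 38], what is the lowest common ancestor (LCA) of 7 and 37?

Tree insertion order: [47, 7, 32, 14, 46, 37, 23, 21, 13, 38]
Tree (level-order array): [47, 7, None, None, 32, 14, 46, 13, 23, 37, None, None, None, 21, None, None, 38]
In a BST, the LCA of p=7, q=37 is the first node v on the
root-to-leaf path with p <= v <= q (go left if both < v, right if both > v).
Walk from root:
  at 47: both 7 and 37 < 47, go left
  at 7: 7 <= 7 <= 37, this is the LCA
LCA = 7


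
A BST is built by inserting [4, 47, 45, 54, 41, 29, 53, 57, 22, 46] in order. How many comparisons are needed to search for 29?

Search path for 29: 4 -> 47 -> 45 -> 41 -> 29
Found: True
Comparisons: 5


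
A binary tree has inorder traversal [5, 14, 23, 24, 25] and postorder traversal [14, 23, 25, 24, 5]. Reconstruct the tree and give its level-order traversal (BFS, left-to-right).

Inorder:   [5, 14, 23, 24, 25]
Postorder: [14, 23, 25, 24, 5]
Algorithm: postorder visits root last, so walk postorder right-to-left;
each value is the root of the current inorder slice — split it at that
value, recurse on the right subtree first, then the left.
Recursive splits:
  root=5; inorder splits into left=[], right=[14, 23, 24, 25]
  root=24; inorder splits into left=[14, 23], right=[25]
  root=25; inorder splits into left=[], right=[]
  root=23; inorder splits into left=[14], right=[]
  root=14; inorder splits into left=[], right=[]
Reconstructed level-order: [5, 24, 23, 25, 14]


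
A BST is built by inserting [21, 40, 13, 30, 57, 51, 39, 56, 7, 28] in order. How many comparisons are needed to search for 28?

Search path for 28: 21 -> 40 -> 30 -> 28
Found: True
Comparisons: 4


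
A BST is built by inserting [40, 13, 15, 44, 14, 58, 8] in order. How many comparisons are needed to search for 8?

Search path for 8: 40 -> 13 -> 8
Found: True
Comparisons: 3


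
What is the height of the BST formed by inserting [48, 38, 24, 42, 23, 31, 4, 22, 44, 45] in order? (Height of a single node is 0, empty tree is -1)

Insertion order: [48, 38, 24, 42, 23, 31, 4, 22, 44, 45]
Tree (level-order array): [48, 38, None, 24, 42, 23, 31, None, 44, 4, None, None, None, None, 45, None, 22]
Compute height bottom-up (empty subtree = -1):
  height(22) = 1 + max(-1, -1) = 0
  height(4) = 1 + max(-1, 0) = 1
  height(23) = 1 + max(1, -1) = 2
  height(31) = 1 + max(-1, -1) = 0
  height(24) = 1 + max(2, 0) = 3
  height(45) = 1 + max(-1, -1) = 0
  height(44) = 1 + max(-1, 0) = 1
  height(42) = 1 + max(-1, 1) = 2
  height(38) = 1 + max(3, 2) = 4
  height(48) = 1 + max(4, -1) = 5
Height = 5


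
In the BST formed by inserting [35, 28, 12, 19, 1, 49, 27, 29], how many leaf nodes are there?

Tree built from: [35, 28, 12, 19, 1, 49, 27, 29]
Tree (level-order array): [35, 28, 49, 12, 29, None, None, 1, 19, None, None, None, None, None, 27]
Rule: A leaf has 0 children.
Per-node child counts:
  node 35: 2 child(ren)
  node 28: 2 child(ren)
  node 12: 2 child(ren)
  node 1: 0 child(ren)
  node 19: 1 child(ren)
  node 27: 0 child(ren)
  node 29: 0 child(ren)
  node 49: 0 child(ren)
Matching nodes: [1, 27, 29, 49]
Count of leaf nodes: 4


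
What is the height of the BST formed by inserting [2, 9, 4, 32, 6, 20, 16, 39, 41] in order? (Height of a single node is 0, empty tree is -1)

Insertion order: [2, 9, 4, 32, 6, 20, 16, 39, 41]
Tree (level-order array): [2, None, 9, 4, 32, None, 6, 20, 39, None, None, 16, None, None, 41]
Compute height bottom-up (empty subtree = -1):
  height(6) = 1 + max(-1, -1) = 0
  height(4) = 1 + max(-1, 0) = 1
  height(16) = 1 + max(-1, -1) = 0
  height(20) = 1 + max(0, -1) = 1
  height(41) = 1 + max(-1, -1) = 0
  height(39) = 1 + max(-1, 0) = 1
  height(32) = 1 + max(1, 1) = 2
  height(9) = 1 + max(1, 2) = 3
  height(2) = 1 + max(-1, 3) = 4
Height = 4


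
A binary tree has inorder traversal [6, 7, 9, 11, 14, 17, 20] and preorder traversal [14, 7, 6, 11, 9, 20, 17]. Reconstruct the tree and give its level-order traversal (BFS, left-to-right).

Inorder:  [6, 7, 9, 11, 14, 17, 20]
Preorder: [14, 7, 6, 11, 9, 20, 17]
Algorithm: preorder visits root first, so consume preorder in order;
for each root, split the current inorder slice at that value into
left-subtree inorder and right-subtree inorder, then recurse.
Recursive splits:
  root=14; inorder splits into left=[6, 7, 9, 11], right=[17, 20]
  root=7; inorder splits into left=[6], right=[9, 11]
  root=6; inorder splits into left=[], right=[]
  root=11; inorder splits into left=[9], right=[]
  root=9; inorder splits into left=[], right=[]
  root=20; inorder splits into left=[17], right=[]
  root=17; inorder splits into left=[], right=[]
Reconstructed level-order: [14, 7, 20, 6, 11, 17, 9]


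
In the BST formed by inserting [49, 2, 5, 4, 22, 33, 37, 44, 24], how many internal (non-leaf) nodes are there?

Tree built from: [49, 2, 5, 4, 22, 33, 37, 44, 24]
Tree (level-order array): [49, 2, None, None, 5, 4, 22, None, None, None, 33, 24, 37, None, None, None, 44]
Rule: An internal node has at least one child.
Per-node child counts:
  node 49: 1 child(ren)
  node 2: 1 child(ren)
  node 5: 2 child(ren)
  node 4: 0 child(ren)
  node 22: 1 child(ren)
  node 33: 2 child(ren)
  node 24: 0 child(ren)
  node 37: 1 child(ren)
  node 44: 0 child(ren)
Matching nodes: [49, 2, 5, 22, 33, 37]
Count of internal (non-leaf) nodes: 6


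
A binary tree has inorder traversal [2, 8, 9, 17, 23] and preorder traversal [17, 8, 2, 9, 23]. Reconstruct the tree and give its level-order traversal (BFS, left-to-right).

Inorder:  [2, 8, 9, 17, 23]
Preorder: [17, 8, 2, 9, 23]
Algorithm: preorder visits root first, so consume preorder in order;
for each root, split the current inorder slice at that value into
left-subtree inorder and right-subtree inorder, then recurse.
Recursive splits:
  root=17; inorder splits into left=[2, 8, 9], right=[23]
  root=8; inorder splits into left=[2], right=[9]
  root=2; inorder splits into left=[], right=[]
  root=9; inorder splits into left=[], right=[]
  root=23; inorder splits into left=[], right=[]
Reconstructed level-order: [17, 8, 23, 2, 9]


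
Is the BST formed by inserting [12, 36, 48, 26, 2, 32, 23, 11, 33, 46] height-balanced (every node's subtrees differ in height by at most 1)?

Tree (level-order array): [12, 2, 36, None, 11, 26, 48, None, None, 23, 32, 46, None, None, None, None, 33]
Definition: a tree is height-balanced if, at every node, |h(left) - h(right)| <= 1 (empty subtree has height -1).
Bottom-up per-node check:
  node 11: h_left=-1, h_right=-1, diff=0 [OK], height=0
  node 2: h_left=-1, h_right=0, diff=1 [OK], height=1
  node 23: h_left=-1, h_right=-1, diff=0 [OK], height=0
  node 33: h_left=-1, h_right=-1, diff=0 [OK], height=0
  node 32: h_left=-1, h_right=0, diff=1 [OK], height=1
  node 26: h_left=0, h_right=1, diff=1 [OK], height=2
  node 46: h_left=-1, h_right=-1, diff=0 [OK], height=0
  node 48: h_left=0, h_right=-1, diff=1 [OK], height=1
  node 36: h_left=2, h_right=1, diff=1 [OK], height=3
  node 12: h_left=1, h_right=3, diff=2 [FAIL (|1-3|=2 > 1)], height=4
Node 12 violates the condition: |1 - 3| = 2 > 1.
Result: Not balanced


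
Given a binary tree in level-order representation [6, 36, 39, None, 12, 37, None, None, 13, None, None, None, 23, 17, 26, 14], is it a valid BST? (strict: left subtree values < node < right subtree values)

Level-order array: [6, 36, 39, None, 12, 37, None, None, 13, None, None, None, 23, 17, 26, 14]
Validate using subtree bounds (lo, hi): at each node, require lo < value < hi,
then recurse left with hi=value and right with lo=value.
Preorder trace (stopping at first violation):
  at node 6 with bounds (-inf, +inf): OK
  at node 36 with bounds (-inf, 6): VIOLATION
Node 36 violates its bound: not (-inf < 36 < 6).
Result: Not a valid BST


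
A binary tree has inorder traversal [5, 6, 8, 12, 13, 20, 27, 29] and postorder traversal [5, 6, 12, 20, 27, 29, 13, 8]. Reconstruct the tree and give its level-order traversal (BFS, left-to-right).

Inorder:   [5, 6, 8, 12, 13, 20, 27, 29]
Postorder: [5, 6, 12, 20, 27, 29, 13, 8]
Algorithm: postorder visits root last, so walk postorder right-to-left;
each value is the root of the current inorder slice — split it at that
value, recurse on the right subtree first, then the left.
Recursive splits:
  root=8; inorder splits into left=[5, 6], right=[12, 13, 20, 27, 29]
  root=13; inorder splits into left=[12], right=[20, 27, 29]
  root=29; inorder splits into left=[20, 27], right=[]
  root=27; inorder splits into left=[20], right=[]
  root=20; inorder splits into left=[], right=[]
  root=12; inorder splits into left=[], right=[]
  root=6; inorder splits into left=[5], right=[]
  root=5; inorder splits into left=[], right=[]
Reconstructed level-order: [8, 6, 13, 5, 12, 29, 27, 20]


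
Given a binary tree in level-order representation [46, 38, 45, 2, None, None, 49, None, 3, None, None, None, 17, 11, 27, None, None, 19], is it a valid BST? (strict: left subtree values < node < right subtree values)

Level-order array: [46, 38, 45, 2, None, None, 49, None, 3, None, None, None, 17, 11, 27, None, None, 19]
Validate using subtree bounds (lo, hi): at each node, require lo < value < hi,
then recurse left with hi=value and right with lo=value.
Preorder trace (stopping at first violation):
  at node 46 with bounds (-inf, +inf): OK
  at node 38 with bounds (-inf, 46): OK
  at node 2 with bounds (-inf, 38): OK
  at node 3 with bounds (2, 38): OK
  at node 17 with bounds (3, 38): OK
  at node 11 with bounds (3, 17): OK
  at node 27 with bounds (17, 38): OK
  at node 19 with bounds (17, 27): OK
  at node 45 with bounds (46, +inf): VIOLATION
Node 45 violates its bound: not (46 < 45 < +inf).
Result: Not a valid BST


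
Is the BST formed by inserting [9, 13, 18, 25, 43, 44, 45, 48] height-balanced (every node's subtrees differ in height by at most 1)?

Tree (level-order array): [9, None, 13, None, 18, None, 25, None, 43, None, 44, None, 45, None, 48]
Definition: a tree is height-balanced if, at every node, |h(left) - h(right)| <= 1 (empty subtree has height -1).
Bottom-up per-node check:
  node 48: h_left=-1, h_right=-1, diff=0 [OK], height=0
  node 45: h_left=-1, h_right=0, diff=1 [OK], height=1
  node 44: h_left=-1, h_right=1, diff=2 [FAIL (|-1-1|=2 > 1)], height=2
  node 43: h_left=-1, h_right=2, diff=3 [FAIL (|-1-2|=3 > 1)], height=3
  node 25: h_left=-1, h_right=3, diff=4 [FAIL (|-1-3|=4 > 1)], height=4
  node 18: h_left=-1, h_right=4, diff=5 [FAIL (|-1-4|=5 > 1)], height=5
  node 13: h_left=-1, h_right=5, diff=6 [FAIL (|-1-5|=6 > 1)], height=6
  node 9: h_left=-1, h_right=6, diff=7 [FAIL (|-1-6|=7 > 1)], height=7
Node 44 violates the condition: |-1 - 1| = 2 > 1.
Result: Not balanced


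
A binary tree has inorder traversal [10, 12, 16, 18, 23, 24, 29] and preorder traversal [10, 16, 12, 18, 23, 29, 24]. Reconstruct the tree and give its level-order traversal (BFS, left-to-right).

Inorder:  [10, 12, 16, 18, 23, 24, 29]
Preorder: [10, 16, 12, 18, 23, 29, 24]
Algorithm: preorder visits root first, so consume preorder in order;
for each root, split the current inorder slice at that value into
left-subtree inorder and right-subtree inorder, then recurse.
Recursive splits:
  root=10; inorder splits into left=[], right=[12, 16, 18, 23, 24, 29]
  root=16; inorder splits into left=[12], right=[18, 23, 24, 29]
  root=12; inorder splits into left=[], right=[]
  root=18; inorder splits into left=[], right=[23, 24, 29]
  root=23; inorder splits into left=[], right=[24, 29]
  root=29; inorder splits into left=[24], right=[]
  root=24; inorder splits into left=[], right=[]
Reconstructed level-order: [10, 16, 12, 18, 23, 29, 24]


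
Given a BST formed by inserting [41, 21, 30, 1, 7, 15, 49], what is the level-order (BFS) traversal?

Tree insertion order: [41, 21, 30, 1, 7, 15, 49]
Tree (level-order array): [41, 21, 49, 1, 30, None, None, None, 7, None, None, None, 15]
BFS from the root, enqueuing left then right child of each popped node:
  queue [41] -> pop 41, enqueue [21, 49], visited so far: [41]
  queue [21, 49] -> pop 21, enqueue [1, 30], visited so far: [41, 21]
  queue [49, 1, 30] -> pop 49, enqueue [none], visited so far: [41, 21, 49]
  queue [1, 30] -> pop 1, enqueue [7], visited so far: [41, 21, 49, 1]
  queue [30, 7] -> pop 30, enqueue [none], visited so far: [41, 21, 49, 1, 30]
  queue [7] -> pop 7, enqueue [15], visited so far: [41, 21, 49, 1, 30, 7]
  queue [15] -> pop 15, enqueue [none], visited so far: [41, 21, 49, 1, 30, 7, 15]
Result: [41, 21, 49, 1, 30, 7, 15]


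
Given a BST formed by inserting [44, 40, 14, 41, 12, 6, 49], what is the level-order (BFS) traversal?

Tree insertion order: [44, 40, 14, 41, 12, 6, 49]
Tree (level-order array): [44, 40, 49, 14, 41, None, None, 12, None, None, None, 6]
BFS from the root, enqueuing left then right child of each popped node:
  queue [44] -> pop 44, enqueue [40, 49], visited so far: [44]
  queue [40, 49] -> pop 40, enqueue [14, 41], visited so far: [44, 40]
  queue [49, 14, 41] -> pop 49, enqueue [none], visited so far: [44, 40, 49]
  queue [14, 41] -> pop 14, enqueue [12], visited so far: [44, 40, 49, 14]
  queue [41, 12] -> pop 41, enqueue [none], visited so far: [44, 40, 49, 14, 41]
  queue [12] -> pop 12, enqueue [6], visited so far: [44, 40, 49, 14, 41, 12]
  queue [6] -> pop 6, enqueue [none], visited so far: [44, 40, 49, 14, 41, 12, 6]
Result: [44, 40, 49, 14, 41, 12, 6]


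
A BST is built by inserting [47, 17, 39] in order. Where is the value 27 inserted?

Starting tree (level order): [47, 17, None, None, 39]
Insertion path: 47 -> 17 -> 39
Result: insert 27 as left child of 39
Final tree (level order): [47, 17, None, None, 39, 27]


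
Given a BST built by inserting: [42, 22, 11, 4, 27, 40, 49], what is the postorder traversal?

Tree insertion order: [42, 22, 11, 4, 27, 40, 49]
Tree (level-order array): [42, 22, 49, 11, 27, None, None, 4, None, None, 40]
Postorder traversal: [4, 11, 40, 27, 22, 49, 42]


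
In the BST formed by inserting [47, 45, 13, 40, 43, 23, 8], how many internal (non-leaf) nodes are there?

Tree built from: [47, 45, 13, 40, 43, 23, 8]
Tree (level-order array): [47, 45, None, 13, None, 8, 40, None, None, 23, 43]
Rule: An internal node has at least one child.
Per-node child counts:
  node 47: 1 child(ren)
  node 45: 1 child(ren)
  node 13: 2 child(ren)
  node 8: 0 child(ren)
  node 40: 2 child(ren)
  node 23: 0 child(ren)
  node 43: 0 child(ren)
Matching nodes: [47, 45, 13, 40]
Count of internal (non-leaf) nodes: 4


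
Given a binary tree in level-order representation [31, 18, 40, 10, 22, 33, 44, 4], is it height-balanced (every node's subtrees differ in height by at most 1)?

Tree (level-order array): [31, 18, 40, 10, 22, 33, 44, 4]
Definition: a tree is height-balanced if, at every node, |h(left) - h(right)| <= 1 (empty subtree has height -1).
Bottom-up per-node check:
  node 4: h_left=-1, h_right=-1, diff=0 [OK], height=0
  node 10: h_left=0, h_right=-1, diff=1 [OK], height=1
  node 22: h_left=-1, h_right=-1, diff=0 [OK], height=0
  node 18: h_left=1, h_right=0, diff=1 [OK], height=2
  node 33: h_left=-1, h_right=-1, diff=0 [OK], height=0
  node 44: h_left=-1, h_right=-1, diff=0 [OK], height=0
  node 40: h_left=0, h_right=0, diff=0 [OK], height=1
  node 31: h_left=2, h_right=1, diff=1 [OK], height=3
All nodes satisfy the balance condition.
Result: Balanced


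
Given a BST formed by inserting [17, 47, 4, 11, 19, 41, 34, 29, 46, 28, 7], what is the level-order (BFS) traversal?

Tree insertion order: [17, 47, 4, 11, 19, 41, 34, 29, 46, 28, 7]
Tree (level-order array): [17, 4, 47, None, 11, 19, None, 7, None, None, 41, None, None, 34, 46, 29, None, None, None, 28]
BFS from the root, enqueuing left then right child of each popped node:
  queue [17] -> pop 17, enqueue [4, 47], visited so far: [17]
  queue [4, 47] -> pop 4, enqueue [11], visited so far: [17, 4]
  queue [47, 11] -> pop 47, enqueue [19], visited so far: [17, 4, 47]
  queue [11, 19] -> pop 11, enqueue [7], visited so far: [17, 4, 47, 11]
  queue [19, 7] -> pop 19, enqueue [41], visited so far: [17, 4, 47, 11, 19]
  queue [7, 41] -> pop 7, enqueue [none], visited so far: [17, 4, 47, 11, 19, 7]
  queue [41] -> pop 41, enqueue [34, 46], visited so far: [17, 4, 47, 11, 19, 7, 41]
  queue [34, 46] -> pop 34, enqueue [29], visited so far: [17, 4, 47, 11, 19, 7, 41, 34]
  queue [46, 29] -> pop 46, enqueue [none], visited so far: [17, 4, 47, 11, 19, 7, 41, 34, 46]
  queue [29] -> pop 29, enqueue [28], visited so far: [17, 4, 47, 11, 19, 7, 41, 34, 46, 29]
  queue [28] -> pop 28, enqueue [none], visited so far: [17, 4, 47, 11, 19, 7, 41, 34, 46, 29, 28]
Result: [17, 4, 47, 11, 19, 7, 41, 34, 46, 29, 28]


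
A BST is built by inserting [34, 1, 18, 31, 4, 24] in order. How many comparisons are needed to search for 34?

Search path for 34: 34
Found: True
Comparisons: 1


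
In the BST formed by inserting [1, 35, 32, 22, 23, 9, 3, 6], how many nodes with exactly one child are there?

Tree built from: [1, 35, 32, 22, 23, 9, 3, 6]
Tree (level-order array): [1, None, 35, 32, None, 22, None, 9, 23, 3, None, None, None, None, 6]
Rule: These are nodes with exactly 1 non-null child.
Per-node child counts:
  node 1: 1 child(ren)
  node 35: 1 child(ren)
  node 32: 1 child(ren)
  node 22: 2 child(ren)
  node 9: 1 child(ren)
  node 3: 1 child(ren)
  node 6: 0 child(ren)
  node 23: 0 child(ren)
Matching nodes: [1, 35, 32, 9, 3]
Count of nodes with exactly one child: 5


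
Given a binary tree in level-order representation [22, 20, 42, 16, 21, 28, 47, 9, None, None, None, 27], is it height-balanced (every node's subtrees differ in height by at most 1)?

Tree (level-order array): [22, 20, 42, 16, 21, 28, 47, 9, None, None, None, 27]
Definition: a tree is height-balanced if, at every node, |h(left) - h(right)| <= 1 (empty subtree has height -1).
Bottom-up per-node check:
  node 9: h_left=-1, h_right=-1, diff=0 [OK], height=0
  node 16: h_left=0, h_right=-1, diff=1 [OK], height=1
  node 21: h_left=-1, h_right=-1, diff=0 [OK], height=0
  node 20: h_left=1, h_right=0, diff=1 [OK], height=2
  node 27: h_left=-1, h_right=-1, diff=0 [OK], height=0
  node 28: h_left=0, h_right=-1, diff=1 [OK], height=1
  node 47: h_left=-1, h_right=-1, diff=0 [OK], height=0
  node 42: h_left=1, h_right=0, diff=1 [OK], height=2
  node 22: h_left=2, h_right=2, diff=0 [OK], height=3
All nodes satisfy the balance condition.
Result: Balanced


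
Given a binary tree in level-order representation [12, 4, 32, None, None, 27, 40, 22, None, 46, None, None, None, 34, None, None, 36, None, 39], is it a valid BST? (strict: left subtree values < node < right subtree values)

Level-order array: [12, 4, 32, None, None, 27, 40, 22, None, 46, None, None, None, 34, None, None, 36, None, 39]
Validate using subtree bounds (lo, hi): at each node, require lo < value < hi,
then recurse left with hi=value and right with lo=value.
Preorder trace (stopping at first violation):
  at node 12 with bounds (-inf, +inf): OK
  at node 4 with bounds (-inf, 12): OK
  at node 32 with bounds (12, +inf): OK
  at node 27 with bounds (12, 32): OK
  at node 22 with bounds (12, 27): OK
  at node 40 with bounds (32, +inf): OK
  at node 46 with bounds (32, 40): VIOLATION
Node 46 violates its bound: not (32 < 46 < 40).
Result: Not a valid BST


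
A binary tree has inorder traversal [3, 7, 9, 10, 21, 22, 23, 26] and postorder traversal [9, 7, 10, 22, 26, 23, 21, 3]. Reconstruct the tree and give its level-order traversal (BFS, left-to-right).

Inorder:   [3, 7, 9, 10, 21, 22, 23, 26]
Postorder: [9, 7, 10, 22, 26, 23, 21, 3]
Algorithm: postorder visits root last, so walk postorder right-to-left;
each value is the root of the current inorder slice — split it at that
value, recurse on the right subtree first, then the left.
Recursive splits:
  root=3; inorder splits into left=[], right=[7, 9, 10, 21, 22, 23, 26]
  root=21; inorder splits into left=[7, 9, 10], right=[22, 23, 26]
  root=23; inorder splits into left=[22], right=[26]
  root=26; inorder splits into left=[], right=[]
  root=22; inorder splits into left=[], right=[]
  root=10; inorder splits into left=[7, 9], right=[]
  root=7; inorder splits into left=[], right=[9]
  root=9; inorder splits into left=[], right=[]
Reconstructed level-order: [3, 21, 10, 23, 7, 22, 26, 9]


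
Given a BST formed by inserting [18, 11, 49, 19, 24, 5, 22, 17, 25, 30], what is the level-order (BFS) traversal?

Tree insertion order: [18, 11, 49, 19, 24, 5, 22, 17, 25, 30]
Tree (level-order array): [18, 11, 49, 5, 17, 19, None, None, None, None, None, None, 24, 22, 25, None, None, None, 30]
BFS from the root, enqueuing left then right child of each popped node:
  queue [18] -> pop 18, enqueue [11, 49], visited so far: [18]
  queue [11, 49] -> pop 11, enqueue [5, 17], visited so far: [18, 11]
  queue [49, 5, 17] -> pop 49, enqueue [19], visited so far: [18, 11, 49]
  queue [5, 17, 19] -> pop 5, enqueue [none], visited so far: [18, 11, 49, 5]
  queue [17, 19] -> pop 17, enqueue [none], visited so far: [18, 11, 49, 5, 17]
  queue [19] -> pop 19, enqueue [24], visited so far: [18, 11, 49, 5, 17, 19]
  queue [24] -> pop 24, enqueue [22, 25], visited so far: [18, 11, 49, 5, 17, 19, 24]
  queue [22, 25] -> pop 22, enqueue [none], visited so far: [18, 11, 49, 5, 17, 19, 24, 22]
  queue [25] -> pop 25, enqueue [30], visited so far: [18, 11, 49, 5, 17, 19, 24, 22, 25]
  queue [30] -> pop 30, enqueue [none], visited so far: [18, 11, 49, 5, 17, 19, 24, 22, 25, 30]
Result: [18, 11, 49, 5, 17, 19, 24, 22, 25, 30]


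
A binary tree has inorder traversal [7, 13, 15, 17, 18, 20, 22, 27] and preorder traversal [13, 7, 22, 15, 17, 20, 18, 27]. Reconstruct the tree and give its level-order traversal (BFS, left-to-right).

Inorder:  [7, 13, 15, 17, 18, 20, 22, 27]
Preorder: [13, 7, 22, 15, 17, 20, 18, 27]
Algorithm: preorder visits root first, so consume preorder in order;
for each root, split the current inorder slice at that value into
left-subtree inorder and right-subtree inorder, then recurse.
Recursive splits:
  root=13; inorder splits into left=[7], right=[15, 17, 18, 20, 22, 27]
  root=7; inorder splits into left=[], right=[]
  root=22; inorder splits into left=[15, 17, 18, 20], right=[27]
  root=15; inorder splits into left=[], right=[17, 18, 20]
  root=17; inorder splits into left=[], right=[18, 20]
  root=20; inorder splits into left=[18], right=[]
  root=18; inorder splits into left=[], right=[]
  root=27; inorder splits into left=[], right=[]
Reconstructed level-order: [13, 7, 22, 15, 27, 17, 20, 18]


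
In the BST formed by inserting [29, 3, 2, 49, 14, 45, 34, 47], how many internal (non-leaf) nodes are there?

Tree built from: [29, 3, 2, 49, 14, 45, 34, 47]
Tree (level-order array): [29, 3, 49, 2, 14, 45, None, None, None, None, None, 34, 47]
Rule: An internal node has at least one child.
Per-node child counts:
  node 29: 2 child(ren)
  node 3: 2 child(ren)
  node 2: 0 child(ren)
  node 14: 0 child(ren)
  node 49: 1 child(ren)
  node 45: 2 child(ren)
  node 34: 0 child(ren)
  node 47: 0 child(ren)
Matching nodes: [29, 3, 49, 45]
Count of internal (non-leaf) nodes: 4


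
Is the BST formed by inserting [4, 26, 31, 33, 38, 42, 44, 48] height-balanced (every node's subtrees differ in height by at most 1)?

Tree (level-order array): [4, None, 26, None, 31, None, 33, None, 38, None, 42, None, 44, None, 48]
Definition: a tree is height-balanced if, at every node, |h(left) - h(right)| <= 1 (empty subtree has height -1).
Bottom-up per-node check:
  node 48: h_left=-1, h_right=-1, diff=0 [OK], height=0
  node 44: h_left=-1, h_right=0, diff=1 [OK], height=1
  node 42: h_left=-1, h_right=1, diff=2 [FAIL (|-1-1|=2 > 1)], height=2
  node 38: h_left=-1, h_right=2, diff=3 [FAIL (|-1-2|=3 > 1)], height=3
  node 33: h_left=-1, h_right=3, diff=4 [FAIL (|-1-3|=4 > 1)], height=4
  node 31: h_left=-1, h_right=4, diff=5 [FAIL (|-1-4|=5 > 1)], height=5
  node 26: h_left=-1, h_right=5, diff=6 [FAIL (|-1-5|=6 > 1)], height=6
  node 4: h_left=-1, h_right=6, diff=7 [FAIL (|-1-6|=7 > 1)], height=7
Node 42 violates the condition: |-1 - 1| = 2 > 1.
Result: Not balanced


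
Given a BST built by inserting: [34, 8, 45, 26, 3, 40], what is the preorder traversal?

Tree insertion order: [34, 8, 45, 26, 3, 40]
Tree (level-order array): [34, 8, 45, 3, 26, 40]
Preorder traversal: [34, 8, 3, 26, 45, 40]


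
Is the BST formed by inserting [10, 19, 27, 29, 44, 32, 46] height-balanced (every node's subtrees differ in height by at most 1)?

Tree (level-order array): [10, None, 19, None, 27, None, 29, None, 44, 32, 46]
Definition: a tree is height-balanced if, at every node, |h(left) - h(right)| <= 1 (empty subtree has height -1).
Bottom-up per-node check:
  node 32: h_left=-1, h_right=-1, diff=0 [OK], height=0
  node 46: h_left=-1, h_right=-1, diff=0 [OK], height=0
  node 44: h_left=0, h_right=0, diff=0 [OK], height=1
  node 29: h_left=-1, h_right=1, diff=2 [FAIL (|-1-1|=2 > 1)], height=2
  node 27: h_left=-1, h_right=2, diff=3 [FAIL (|-1-2|=3 > 1)], height=3
  node 19: h_left=-1, h_right=3, diff=4 [FAIL (|-1-3|=4 > 1)], height=4
  node 10: h_left=-1, h_right=4, diff=5 [FAIL (|-1-4|=5 > 1)], height=5
Node 29 violates the condition: |-1 - 1| = 2 > 1.
Result: Not balanced


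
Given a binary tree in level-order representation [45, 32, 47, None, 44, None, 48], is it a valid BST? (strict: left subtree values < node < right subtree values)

Level-order array: [45, 32, 47, None, 44, None, 48]
Validate using subtree bounds (lo, hi): at each node, require lo < value < hi,
then recurse left with hi=value and right with lo=value.
Preorder trace (stopping at first violation):
  at node 45 with bounds (-inf, +inf): OK
  at node 32 with bounds (-inf, 45): OK
  at node 44 with bounds (32, 45): OK
  at node 47 with bounds (45, +inf): OK
  at node 48 with bounds (47, +inf): OK
No violation found at any node.
Result: Valid BST


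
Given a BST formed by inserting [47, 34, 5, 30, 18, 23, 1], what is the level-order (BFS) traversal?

Tree insertion order: [47, 34, 5, 30, 18, 23, 1]
Tree (level-order array): [47, 34, None, 5, None, 1, 30, None, None, 18, None, None, 23]
BFS from the root, enqueuing left then right child of each popped node:
  queue [47] -> pop 47, enqueue [34], visited so far: [47]
  queue [34] -> pop 34, enqueue [5], visited so far: [47, 34]
  queue [5] -> pop 5, enqueue [1, 30], visited so far: [47, 34, 5]
  queue [1, 30] -> pop 1, enqueue [none], visited so far: [47, 34, 5, 1]
  queue [30] -> pop 30, enqueue [18], visited so far: [47, 34, 5, 1, 30]
  queue [18] -> pop 18, enqueue [23], visited so far: [47, 34, 5, 1, 30, 18]
  queue [23] -> pop 23, enqueue [none], visited so far: [47, 34, 5, 1, 30, 18, 23]
Result: [47, 34, 5, 1, 30, 18, 23]


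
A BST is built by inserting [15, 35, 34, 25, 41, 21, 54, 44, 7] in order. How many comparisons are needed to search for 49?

Search path for 49: 15 -> 35 -> 41 -> 54 -> 44
Found: False
Comparisons: 5


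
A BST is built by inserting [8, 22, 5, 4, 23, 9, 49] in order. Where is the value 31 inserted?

Starting tree (level order): [8, 5, 22, 4, None, 9, 23, None, None, None, None, None, 49]
Insertion path: 8 -> 22 -> 23 -> 49
Result: insert 31 as left child of 49
Final tree (level order): [8, 5, 22, 4, None, 9, 23, None, None, None, None, None, 49, 31]


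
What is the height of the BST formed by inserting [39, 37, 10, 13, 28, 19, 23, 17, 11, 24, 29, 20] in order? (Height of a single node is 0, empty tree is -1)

Insertion order: [39, 37, 10, 13, 28, 19, 23, 17, 11, 24, 29, 20]
Tree (level-order array): [39, 37, None, 10, None, None, 13, 11, 28, None, None, 19, 29, 17, 23, None, None, None, None, 20, 24]
Compute height bottom-up (empty subtree = -1):
  height(11) = 1 + max(-1, -1) = 0
  height(17) = 1 + max(-1, -1) = 0
  height(20) = 1 + max(-1, -1) = 0
  height(24) = 1 + max(-1, -1) = 0
  height(23) = 1 + max(0, 0) = 1
  height(19) = 1 + max(0, 1) = 2
  height(29) = 1 + max(-1, -1) = 0
  height(28) = 1 + max(2, 0) = 3
  height(13) = 1 + max(0, 3) = 4
  height(10) = 1 + max(-1, 4) = 5
  height(37) = 1 + max(5, -1) = 6
  height(39) = 1 + max(6, -1) = 7
Height = 7


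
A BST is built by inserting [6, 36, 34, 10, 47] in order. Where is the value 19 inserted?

Starting tree (level order): [6, None, 36, 34, 47, 10]
Insertion path: 6 -> 36 -> 34 -> 10
Result: insert 19 as right child of 10
Final tree (level order): [6, None, 36, 34, 47, 10, None, None, None, None, 19]


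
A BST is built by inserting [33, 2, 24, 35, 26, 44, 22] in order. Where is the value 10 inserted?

Starting tree (level order): [33, 2, 35, None, 24, None, 44, 22, 26]
Insertion path: 33 -> 2 -> 24 -> 22
Result: insert 10 as left child of 22
Final tree (level order): [33, 2, 35, None, 24, None, 44, 22, 26, None, None, 10]


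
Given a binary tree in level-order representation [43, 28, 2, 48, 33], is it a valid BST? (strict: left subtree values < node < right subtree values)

Level-order array: [43, 28, 2, 48, 33]
Validate using subtree bounds (lo, hi): at each node, require lo < value < hi,
then recurse left with hi=value and right with lo=value.
Preorder trace (stopping at first violation):
  at node 43 with bounds (-inf, +inf): OK
  at node 28 with bounds (-inf, 43): OK
  at node 48 with bounds (-inf, 28): VIOLATION
Node 48 violates its bound: not (-inf < 48 < 28).
Result: Not a valid BST


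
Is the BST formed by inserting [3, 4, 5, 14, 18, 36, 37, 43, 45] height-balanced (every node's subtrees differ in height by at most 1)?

Tree (level-order array): [3, None, 4, None, 5, None, 14, None, 18, None, 36, None, 37, None, 43, None, 45]
Definition: a tree is height-balanced if, at every node, |h(left) - h(right)| <= 1 (empty subtree has height -1).
Bottom-up per-node check:
  node 45: h_left=-1, h_right=-1, diff=0 [OK], height=0
  node 43: h_left=-1, h_right=0, diff=1 [OK], height=1
  node 37: h_left=-1, h_right=1, diff=2 [FAIL (|-1-1|=2 > 1)], height=2
  node 36: h_left=-1, h_right=2, diff=3 [FAIL (|-1-2|=3 > 1)], height=3
  node 18: h_left=-1, h_right=3, diff=4 [FAIL (|-1-3|=4 > 1)], height=4
  node 14: h_left=-1, h_right=4, diff=5 [FAIL (|-1-4|=5 > 1)], height=5
  node 5: h_left=-1, h_right=5, diff=6 [FAIL (|-1-5|=6 > 1)], height=6
  node 4: h_left=-1, h_right=6, diff=7 [FAIL (|-1-6|=7 > 1)], height=7
  node 3: h_left=-1, h_right=7, diff=8 [FAIL (|-1-7|=8 > 1)], height=8
Node 37 violates the condition: |-1 - 1| = 2 > 1.
Result: Not balanced


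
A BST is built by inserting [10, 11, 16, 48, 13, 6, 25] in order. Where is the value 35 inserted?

Starting tree (level order): [10, 6, 11, None, None, None, 16, 13, 48, None, None, 25]
Insertion path: 10 -> 11 -> 16 -> 48 -> 25
Result: insert 35 as right child of 25
Final tree (level order): [10, 6, 11, None, None, None, 16, 13, 48, None, None, 25, None, None, 35]


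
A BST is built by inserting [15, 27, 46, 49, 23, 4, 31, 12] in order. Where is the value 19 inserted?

Starting tree (level order): [15, 4, 27, None, 12, 23, 46, None, None, None, None, 31, 49]
Insertion path: 15 -> 27 -> 23
Result: insert 19 as left child of 23
Final tree (level order): [15, 4, 27, None, 12, 23, 46, None, None, 19, None, 31, 49]


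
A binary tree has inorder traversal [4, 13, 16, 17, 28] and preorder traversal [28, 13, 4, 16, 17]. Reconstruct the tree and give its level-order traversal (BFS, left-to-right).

Inorder:  [4, 13, 16, 17, 28]
Preorder: [28, 13, 4, 16, 17]
Algorithm: preorder visits root first, so consume preorder in order;
for each root, split the current inorder slice at that value into
left-subtree inorder and right-subtree inorder, then recurse.
Recursive splits:
  root=28; inorder splits into left=[4, 13, 16, 17], right=[]
  root=13; inorder splits into left=[4], right=[16, 17]
  root=4; inorder splits into left=[], right=[]
  root=16; inorder splits into left=[], right=[17]
  root=17; inorder splits into left=[], right=[]
Reconstructed level-order: [28, 13, 4, 16, 17]


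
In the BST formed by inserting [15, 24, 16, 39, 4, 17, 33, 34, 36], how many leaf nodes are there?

Tree built from: [15, 24, 16, 39, 4, 17, 33, 34, 36]
Tree (level-order array): [15, 4, 24, None, None, 16, 39, None, 17, 33, None, None, None, None, 34, None, 36]
Rule: A leaf has 0 children.
Per-node child counts:
  node 15: 2 child(ren)
  node 4: 0 child(ren)
  node 24: 2 child(ren)
  node 16: 1 child(ren)
  node 17: 0 child(ren)
  node 39: 1 child(ren)
  node 33: 1 child(ren)
  node 34: 1 child(ren)
  node 36: 0 child(ren)
Matching nodes: [4, 17, 36]
Count of leaf nodes: 3


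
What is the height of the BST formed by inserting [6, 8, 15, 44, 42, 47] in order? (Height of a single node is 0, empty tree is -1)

Insertion order: [6, 8, 15, 44, 42, 47]
Tree (level-order array): [6, None, 8, None, 15, None, 44, 42, 47]
Compute height bottom-up (empty subtree = -1):
  height(42) = 1 + max(-1, -1) = 0
  height(47) = 1 + max(-1, -1) = 0
  height(44) = 1 + max(0, 0) = 1
  height(15) = 1 + max(-1, 1) = 2
  height(8) = 1 + max(-1, 2) = 3
  height(6) = 1 + max(-1, 3) = 4
Height = 4


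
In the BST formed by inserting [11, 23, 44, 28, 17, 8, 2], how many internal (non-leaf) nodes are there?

Tree built from: [11, 23, 44, 28, 17, 8, 2]
Tree (level-order array): [11, 8, 23, 2, None, 17, 44, None, None, None, None, 28]
Rule: An internal node has at least one child.
Per-node child counts:
  node 11: 2 child(ren)
  node 8: 1 child(ren)
  node 2: 0 child(ren)
  node 23: 2 child(ren)
  node 17: 0 child(ren)
  node 44: 1 child(ren)
  node 28: 0 child(ren)
Matching nodes: [11, 8, 23, 44]
Count of internal (non-leaf) nodes: 4


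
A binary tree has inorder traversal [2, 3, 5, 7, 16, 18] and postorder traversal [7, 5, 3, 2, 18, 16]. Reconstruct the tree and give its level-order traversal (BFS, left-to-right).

Inorder:   [2, 3, 5, 7, 16, 18]
Postorder: [7, 5, 3, 2, 18, 16]
Algorithm: postorder visits root last, so walk postorder right-to-left;
each value is the root of the current inorder slice — split it at that
value, recurse on the right subtree first, then the left.
Recursive splits:
  root=16; inorder splits into left=[2, 3, 5, 7], right=[18]
  root=18; inorder splits into left=[], right=[]
  root=2; inorder splits into left=[], right=[3, 5, 7]
  root=3; inorder splits into left=[], right=[5, 7]
  root=5; inorder splits into left=[], right=[7]
  root=7; inorder splits into left=[], right=[]
Reconstructed level-order: [16, 2, 18, 3, 5, 7]


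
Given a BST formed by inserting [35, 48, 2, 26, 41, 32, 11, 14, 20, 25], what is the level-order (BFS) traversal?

Tree insertion order: [35, 48, 2, 26, 41, 32, 11, 14, 20, 25]
Tree (level-order array): [35, 2, 48, None, 26, 41, None, 11, 32, None, None, None, 14, None, None, None, 20, None, 25]
BFS from the root, enqueuing left then right child of each popped node:
  queue [35] -> pop 35, enqueue [2, 48], visited so far: [35]
  queue [2, 48] -> pop 2, enqueue [26], visited so far: [35, 2]
  queue [48, 26] -> pop 48, enqueue [41], visited so far: [35, 2, 48]
  queue [26, 41] -> pop 26, enqueue [11, 32], visited so far: [35, 2, 48, 26]
  queue [41, 11, 32] -> pop 41, enqueue [none], visited so far: [35, 2, 48, 26, 41]
  queue [11, 32] -> pop 11, enqueue [14], visited so far: [35, 2, 48, 26, 41, 11]
  queue [32, 14] -> pop 32, enqueue [none], visited so far: [35, 2, 48, 26, 41, 11, 32]
  queue [14] -> pop 14, enqueue [20], visited so far: [35, 2, 48, 26, 41, 11, 32, 14]
  queue [20] -> pop 20, enqueue [25], visited so far: [35, 2, 48, 26, 41, 11, 32, 14, 20]
  queue [25] -> pop 25, enqueue [none], visited so far: [35, 2, 48, 26, 41, 11, 32, 14, 20, 25]
Result: [35, 2, 48, 26, 41, 11, 32, 14, 20, 25]
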